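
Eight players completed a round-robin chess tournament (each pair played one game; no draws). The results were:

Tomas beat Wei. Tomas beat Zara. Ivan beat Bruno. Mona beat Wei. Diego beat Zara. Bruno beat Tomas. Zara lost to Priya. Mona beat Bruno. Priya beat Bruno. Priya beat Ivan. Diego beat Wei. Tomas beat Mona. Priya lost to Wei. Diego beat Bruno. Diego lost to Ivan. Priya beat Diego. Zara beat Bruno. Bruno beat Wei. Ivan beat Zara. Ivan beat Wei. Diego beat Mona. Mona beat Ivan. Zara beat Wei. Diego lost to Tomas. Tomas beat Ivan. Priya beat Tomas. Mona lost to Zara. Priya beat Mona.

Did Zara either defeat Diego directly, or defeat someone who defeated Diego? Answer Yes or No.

No

Zara did not beat Diego directly.
Zara beat Wei, Bruno, Mona, but each of them lost to Diego. No two-step path.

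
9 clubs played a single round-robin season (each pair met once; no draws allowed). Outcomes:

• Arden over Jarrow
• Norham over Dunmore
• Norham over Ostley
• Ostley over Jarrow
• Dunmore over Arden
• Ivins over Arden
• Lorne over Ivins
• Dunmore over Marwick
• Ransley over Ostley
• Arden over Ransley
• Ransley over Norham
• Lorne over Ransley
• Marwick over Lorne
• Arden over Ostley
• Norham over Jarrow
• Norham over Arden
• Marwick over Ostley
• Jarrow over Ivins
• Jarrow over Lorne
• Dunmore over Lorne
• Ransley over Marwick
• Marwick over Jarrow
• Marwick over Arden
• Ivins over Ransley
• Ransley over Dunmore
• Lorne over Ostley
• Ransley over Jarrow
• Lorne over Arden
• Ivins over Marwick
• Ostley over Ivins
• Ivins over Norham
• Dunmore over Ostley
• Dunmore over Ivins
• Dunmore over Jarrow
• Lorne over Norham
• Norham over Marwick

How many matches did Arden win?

Arden's results: beat Ostley, Jarrow, Ransley; lost to Dunmore, Norham, Marwick, Ivins, Lorne.
That is 3 wins.

3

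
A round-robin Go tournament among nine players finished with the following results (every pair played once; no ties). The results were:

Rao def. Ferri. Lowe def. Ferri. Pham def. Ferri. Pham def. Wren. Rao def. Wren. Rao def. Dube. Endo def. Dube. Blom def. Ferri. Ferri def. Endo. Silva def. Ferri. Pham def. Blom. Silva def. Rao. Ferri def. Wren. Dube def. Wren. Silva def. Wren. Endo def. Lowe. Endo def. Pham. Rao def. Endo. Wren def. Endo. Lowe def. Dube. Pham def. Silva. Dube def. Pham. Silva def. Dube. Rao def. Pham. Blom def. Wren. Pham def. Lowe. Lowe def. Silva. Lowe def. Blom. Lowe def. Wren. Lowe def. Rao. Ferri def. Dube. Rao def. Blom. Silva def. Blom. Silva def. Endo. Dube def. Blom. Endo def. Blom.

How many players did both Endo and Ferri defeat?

1

Endo beat: Pham, Lowe, Dube, Blom.
Ferri beat: Dube, Wren, Endo.
Both beat: Dube — 1.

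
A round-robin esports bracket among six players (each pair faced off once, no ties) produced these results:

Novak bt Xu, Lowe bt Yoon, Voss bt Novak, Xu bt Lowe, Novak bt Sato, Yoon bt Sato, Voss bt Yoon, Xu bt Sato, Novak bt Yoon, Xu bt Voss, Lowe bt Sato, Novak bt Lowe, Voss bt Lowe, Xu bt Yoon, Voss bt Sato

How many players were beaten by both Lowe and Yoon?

1

Lowe beat: Yoon, Sato.
Yoon beat: Sato.
Both beat: Sato — 1.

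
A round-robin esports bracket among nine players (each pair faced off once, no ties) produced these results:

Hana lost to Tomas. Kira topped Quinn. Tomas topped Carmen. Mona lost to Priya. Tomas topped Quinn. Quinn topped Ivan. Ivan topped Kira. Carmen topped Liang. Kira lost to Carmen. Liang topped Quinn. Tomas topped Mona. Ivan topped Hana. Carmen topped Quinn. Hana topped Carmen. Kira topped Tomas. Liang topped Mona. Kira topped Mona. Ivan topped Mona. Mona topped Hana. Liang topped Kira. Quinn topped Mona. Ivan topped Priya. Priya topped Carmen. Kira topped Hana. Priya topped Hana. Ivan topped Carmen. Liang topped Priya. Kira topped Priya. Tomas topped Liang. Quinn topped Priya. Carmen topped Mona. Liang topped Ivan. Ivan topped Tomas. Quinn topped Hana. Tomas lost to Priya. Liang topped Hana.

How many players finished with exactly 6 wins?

2

Win totals: Priya 4, Ivan 6, Kira 5, Hana 1, Liang 6, Quinn 4, Tomas 5, Mona 1, Carmen 4.
Exactly 6: Ivan, Liang — 2 players.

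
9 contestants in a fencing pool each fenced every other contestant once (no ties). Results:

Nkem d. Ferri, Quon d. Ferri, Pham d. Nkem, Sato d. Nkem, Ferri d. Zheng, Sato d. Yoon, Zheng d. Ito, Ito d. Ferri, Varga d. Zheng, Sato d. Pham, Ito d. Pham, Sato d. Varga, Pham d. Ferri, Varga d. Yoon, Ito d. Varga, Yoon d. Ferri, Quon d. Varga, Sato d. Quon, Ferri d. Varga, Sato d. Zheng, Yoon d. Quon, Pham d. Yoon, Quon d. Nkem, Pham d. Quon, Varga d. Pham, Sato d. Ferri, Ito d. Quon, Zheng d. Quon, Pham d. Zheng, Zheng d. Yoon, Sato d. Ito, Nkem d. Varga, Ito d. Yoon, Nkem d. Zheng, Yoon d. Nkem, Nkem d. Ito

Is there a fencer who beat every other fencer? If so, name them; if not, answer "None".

Sato

Sato has 8 wins out of 8 opponents — a perfect record.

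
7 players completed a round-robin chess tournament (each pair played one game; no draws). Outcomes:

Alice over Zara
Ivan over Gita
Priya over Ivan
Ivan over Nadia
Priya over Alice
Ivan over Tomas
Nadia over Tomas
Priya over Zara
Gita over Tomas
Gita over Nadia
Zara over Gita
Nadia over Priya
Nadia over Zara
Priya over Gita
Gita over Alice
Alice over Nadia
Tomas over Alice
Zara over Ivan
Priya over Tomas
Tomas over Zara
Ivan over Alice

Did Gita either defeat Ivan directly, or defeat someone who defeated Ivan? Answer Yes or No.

No

Gita did not beat Ivan directly.
Gita beat Nadia, Alice, Tomas, but each of them lost to Ivan. No two-step path.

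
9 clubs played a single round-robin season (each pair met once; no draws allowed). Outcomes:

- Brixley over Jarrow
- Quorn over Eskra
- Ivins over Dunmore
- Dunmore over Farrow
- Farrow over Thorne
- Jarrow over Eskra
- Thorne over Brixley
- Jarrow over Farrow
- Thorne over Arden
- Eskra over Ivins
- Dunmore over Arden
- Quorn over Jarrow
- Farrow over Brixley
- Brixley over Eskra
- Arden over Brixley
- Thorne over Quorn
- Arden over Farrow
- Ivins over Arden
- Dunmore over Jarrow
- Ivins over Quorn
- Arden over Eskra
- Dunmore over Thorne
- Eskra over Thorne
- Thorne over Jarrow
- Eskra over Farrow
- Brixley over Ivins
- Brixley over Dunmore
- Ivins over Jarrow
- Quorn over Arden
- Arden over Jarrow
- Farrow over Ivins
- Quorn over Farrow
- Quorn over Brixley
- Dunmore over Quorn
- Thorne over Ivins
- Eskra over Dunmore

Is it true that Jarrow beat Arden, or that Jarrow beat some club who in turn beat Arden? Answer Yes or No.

Jarrow did not beat Arden directly.
Jarrow beat Farrow, Eskra, but each of them lost to Arden. No two-step path.

No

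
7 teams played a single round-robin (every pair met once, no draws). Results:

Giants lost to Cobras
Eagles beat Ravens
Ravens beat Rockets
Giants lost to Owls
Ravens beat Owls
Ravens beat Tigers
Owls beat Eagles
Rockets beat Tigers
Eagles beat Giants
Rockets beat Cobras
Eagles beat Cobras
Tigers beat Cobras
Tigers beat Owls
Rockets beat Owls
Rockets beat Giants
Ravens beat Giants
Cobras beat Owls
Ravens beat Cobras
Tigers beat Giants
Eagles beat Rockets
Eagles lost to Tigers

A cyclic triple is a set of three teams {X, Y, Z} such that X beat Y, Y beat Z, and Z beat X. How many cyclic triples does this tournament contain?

Win totals: Owls 2, Cobras 2, Eagles 4, Ravens 5, Rockets 4, Tigers 4, Giants 0.
A team with w wins dominates both others in C(w,2) triples; summing gives 1 + 1 + 6 + 10 + 6 + 6 + 0 = 30 transitive triples.
Total triples C(7,3) = 35, so cyclic triples = 35 − 30 = 5.

5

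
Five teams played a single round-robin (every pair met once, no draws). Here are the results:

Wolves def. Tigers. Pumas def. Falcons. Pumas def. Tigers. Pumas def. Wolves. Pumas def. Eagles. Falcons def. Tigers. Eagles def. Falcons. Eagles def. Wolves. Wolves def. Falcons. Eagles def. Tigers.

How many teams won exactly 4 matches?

Win totals: Wolves 2, Tigers 0, Pumas 4, Falcons 1, Eagles 3.
Exactly 4: Pumas — 1 team.

1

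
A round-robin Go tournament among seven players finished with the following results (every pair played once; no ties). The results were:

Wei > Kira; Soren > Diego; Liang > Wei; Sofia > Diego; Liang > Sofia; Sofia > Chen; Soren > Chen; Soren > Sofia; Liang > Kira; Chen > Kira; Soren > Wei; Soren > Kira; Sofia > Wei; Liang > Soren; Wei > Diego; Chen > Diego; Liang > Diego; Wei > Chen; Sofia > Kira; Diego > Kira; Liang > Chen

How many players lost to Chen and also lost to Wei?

Chen beat: Kira, Diego.
Wei beat: Kira, Chen, Diego.
Both beat: Kira, Diego — 2.

2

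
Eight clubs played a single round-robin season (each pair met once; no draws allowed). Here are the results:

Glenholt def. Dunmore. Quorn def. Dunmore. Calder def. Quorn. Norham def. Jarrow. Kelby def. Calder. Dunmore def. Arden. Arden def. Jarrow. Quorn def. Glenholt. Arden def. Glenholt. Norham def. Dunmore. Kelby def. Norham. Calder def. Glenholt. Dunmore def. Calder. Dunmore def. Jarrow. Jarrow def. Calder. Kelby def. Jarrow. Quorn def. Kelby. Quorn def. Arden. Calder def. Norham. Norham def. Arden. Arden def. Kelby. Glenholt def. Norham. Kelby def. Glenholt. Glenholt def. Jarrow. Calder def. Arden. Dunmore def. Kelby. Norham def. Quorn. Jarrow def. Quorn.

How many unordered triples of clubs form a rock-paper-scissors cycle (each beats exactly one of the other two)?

19

Win totals: Kelby 4, Arden 3, Quorn 4, Calder 4, Norham 4, Glenholt 3, Jarrow 2, Dunmore 4.
A club with w wins dominates both others in C(w,2) triples; summing gives 6 + 3 + 6 + 6 + 6 + 3 + 1 + 6 = 37 transitive triples.
Total triples C(8,3) = 56, so cyclic triples = 56 − 37 = 19.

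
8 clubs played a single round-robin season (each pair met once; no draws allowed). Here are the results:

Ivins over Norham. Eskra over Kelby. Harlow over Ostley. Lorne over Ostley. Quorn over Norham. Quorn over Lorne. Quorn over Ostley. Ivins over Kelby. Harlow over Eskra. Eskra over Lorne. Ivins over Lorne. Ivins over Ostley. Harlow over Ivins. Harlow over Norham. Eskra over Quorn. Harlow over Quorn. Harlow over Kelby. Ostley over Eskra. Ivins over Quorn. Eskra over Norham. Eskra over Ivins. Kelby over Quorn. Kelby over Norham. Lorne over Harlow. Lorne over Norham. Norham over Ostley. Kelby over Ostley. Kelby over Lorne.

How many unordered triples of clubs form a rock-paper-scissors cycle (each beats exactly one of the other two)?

9

Win totals: Lorne 3, Norham 1, Quorn 3, Harlow 6, Kelby 4, Eskra 5, Ostley 1, Ivins 5.
A club with w wins dominates both others in C(w,2) triples; summing gives 3 + 0 + 3 + 15 + 6 + 10 + 0 + 10 = 47 transitive triples.
Total triples C(8,3) = 56, so cyclic triples = 56 − 47 = 9.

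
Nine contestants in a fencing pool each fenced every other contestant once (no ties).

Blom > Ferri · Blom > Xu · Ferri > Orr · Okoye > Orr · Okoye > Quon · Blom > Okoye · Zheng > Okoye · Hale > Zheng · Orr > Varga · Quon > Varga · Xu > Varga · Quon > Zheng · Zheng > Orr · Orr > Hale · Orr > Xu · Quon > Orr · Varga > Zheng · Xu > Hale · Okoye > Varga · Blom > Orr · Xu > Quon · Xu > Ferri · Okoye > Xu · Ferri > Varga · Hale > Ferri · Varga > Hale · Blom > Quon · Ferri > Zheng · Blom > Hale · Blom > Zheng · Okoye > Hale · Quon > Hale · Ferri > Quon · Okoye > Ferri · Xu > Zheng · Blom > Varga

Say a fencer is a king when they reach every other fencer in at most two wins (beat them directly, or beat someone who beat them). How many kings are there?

1

Blom reaches everyone (king).
Zheng cannot reach Blom in two steps.
Hale cannot reach Blom, Xu in two steps.
Okoye cannot reach Blom in two steps.
Ferri cannot reach Blom in two steps.
Varga cannot reach Blom, Quon, Xu in two steps.
Quon cannot reach Blom in two steps.
Xu cannot reach Blom in two steps.
Orr cannot reach Blom, Okoye in two steps.
Kings: Blom — 1.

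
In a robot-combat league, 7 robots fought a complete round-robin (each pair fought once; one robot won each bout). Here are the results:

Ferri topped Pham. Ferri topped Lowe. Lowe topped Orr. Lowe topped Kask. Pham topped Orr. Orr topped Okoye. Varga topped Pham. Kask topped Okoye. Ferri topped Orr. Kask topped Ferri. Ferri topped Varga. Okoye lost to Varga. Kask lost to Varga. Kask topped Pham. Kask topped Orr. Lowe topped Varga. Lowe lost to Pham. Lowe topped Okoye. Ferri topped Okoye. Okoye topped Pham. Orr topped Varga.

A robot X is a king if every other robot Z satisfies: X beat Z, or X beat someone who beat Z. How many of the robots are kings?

4

Lowe reaches everyone (king).
Kask reaches everyone (king).
Varga reaches everyone (king).
Ferri reaches everyone (king).
Orr cannot reach Lowe, Ferri in two steps.
Okoye cannot reach Kask, Varga, Ferri in two steps.
Pham cannot reach Ferri in two steps.
Kings: Lowe, Kask, Varga, Ferri — 4.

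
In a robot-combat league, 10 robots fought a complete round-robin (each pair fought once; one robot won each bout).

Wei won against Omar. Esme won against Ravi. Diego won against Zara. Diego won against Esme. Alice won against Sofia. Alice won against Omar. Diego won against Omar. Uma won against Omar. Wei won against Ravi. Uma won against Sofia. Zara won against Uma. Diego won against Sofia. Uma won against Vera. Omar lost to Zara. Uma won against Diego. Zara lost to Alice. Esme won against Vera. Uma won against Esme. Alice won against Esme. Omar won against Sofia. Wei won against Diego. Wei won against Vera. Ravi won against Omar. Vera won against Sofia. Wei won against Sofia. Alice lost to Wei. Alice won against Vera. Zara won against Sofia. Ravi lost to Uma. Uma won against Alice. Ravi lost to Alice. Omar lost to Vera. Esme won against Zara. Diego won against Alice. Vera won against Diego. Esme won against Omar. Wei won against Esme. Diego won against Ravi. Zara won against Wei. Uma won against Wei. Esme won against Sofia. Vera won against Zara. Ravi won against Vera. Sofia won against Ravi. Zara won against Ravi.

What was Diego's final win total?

6

Diego's results: beat Esme, Sofia, Zara, Omar, Alice, Ravi; lost to Wei, Vera, Uma.
That is 6 wins.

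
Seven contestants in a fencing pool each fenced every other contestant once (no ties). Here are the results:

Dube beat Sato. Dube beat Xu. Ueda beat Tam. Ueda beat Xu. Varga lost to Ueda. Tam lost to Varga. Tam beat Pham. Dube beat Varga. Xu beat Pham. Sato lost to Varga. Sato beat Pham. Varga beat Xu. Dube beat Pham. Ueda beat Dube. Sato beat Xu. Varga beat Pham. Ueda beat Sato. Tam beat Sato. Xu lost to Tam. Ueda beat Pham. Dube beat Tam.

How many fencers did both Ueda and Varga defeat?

Ueda beat: Pham, Varga, Xu, Sato, Dube, Tam.
Varga beat: Pham, Xu, Sato, Tam.
Both beat: Pham, Xu, Sato, Tam — 4.

4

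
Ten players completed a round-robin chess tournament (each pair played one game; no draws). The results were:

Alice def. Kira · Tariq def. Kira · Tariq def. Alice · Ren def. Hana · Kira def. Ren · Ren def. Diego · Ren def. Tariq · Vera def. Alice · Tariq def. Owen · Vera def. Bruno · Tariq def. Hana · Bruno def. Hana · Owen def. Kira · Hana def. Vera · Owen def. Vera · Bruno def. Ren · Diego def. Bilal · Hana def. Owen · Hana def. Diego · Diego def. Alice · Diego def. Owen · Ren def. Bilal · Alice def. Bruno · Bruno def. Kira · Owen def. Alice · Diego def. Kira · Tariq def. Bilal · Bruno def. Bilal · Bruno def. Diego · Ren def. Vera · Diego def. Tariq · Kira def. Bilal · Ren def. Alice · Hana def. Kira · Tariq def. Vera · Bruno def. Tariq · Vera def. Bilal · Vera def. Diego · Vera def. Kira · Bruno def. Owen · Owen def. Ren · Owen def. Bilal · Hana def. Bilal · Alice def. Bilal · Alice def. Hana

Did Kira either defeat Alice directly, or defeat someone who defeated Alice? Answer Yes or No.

Kira did not beat Alice directly.
Kira beat Ren, Bilal. Of those, Ren beat Alice.

Yes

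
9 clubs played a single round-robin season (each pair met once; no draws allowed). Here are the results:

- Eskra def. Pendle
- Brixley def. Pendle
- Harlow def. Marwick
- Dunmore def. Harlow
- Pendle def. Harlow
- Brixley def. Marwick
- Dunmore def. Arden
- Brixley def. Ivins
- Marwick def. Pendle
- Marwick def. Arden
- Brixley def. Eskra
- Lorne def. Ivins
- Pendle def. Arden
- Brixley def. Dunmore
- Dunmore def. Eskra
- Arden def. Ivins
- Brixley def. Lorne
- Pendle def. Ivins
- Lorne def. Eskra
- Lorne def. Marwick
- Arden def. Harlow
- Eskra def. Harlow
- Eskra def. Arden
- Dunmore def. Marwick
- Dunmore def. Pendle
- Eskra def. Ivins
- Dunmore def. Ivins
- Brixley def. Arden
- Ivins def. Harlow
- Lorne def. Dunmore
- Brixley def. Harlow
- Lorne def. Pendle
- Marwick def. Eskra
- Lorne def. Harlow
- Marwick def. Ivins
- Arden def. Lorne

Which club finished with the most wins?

Brixley

Win totals: Ivins 1, Lorne 6, Harlow 1, Brixley 8, Arden 3, Dunmore 6, Pendle 3, Marwick 4, Eskra 4.
Brixley leads with 8 wins (next highest: 6).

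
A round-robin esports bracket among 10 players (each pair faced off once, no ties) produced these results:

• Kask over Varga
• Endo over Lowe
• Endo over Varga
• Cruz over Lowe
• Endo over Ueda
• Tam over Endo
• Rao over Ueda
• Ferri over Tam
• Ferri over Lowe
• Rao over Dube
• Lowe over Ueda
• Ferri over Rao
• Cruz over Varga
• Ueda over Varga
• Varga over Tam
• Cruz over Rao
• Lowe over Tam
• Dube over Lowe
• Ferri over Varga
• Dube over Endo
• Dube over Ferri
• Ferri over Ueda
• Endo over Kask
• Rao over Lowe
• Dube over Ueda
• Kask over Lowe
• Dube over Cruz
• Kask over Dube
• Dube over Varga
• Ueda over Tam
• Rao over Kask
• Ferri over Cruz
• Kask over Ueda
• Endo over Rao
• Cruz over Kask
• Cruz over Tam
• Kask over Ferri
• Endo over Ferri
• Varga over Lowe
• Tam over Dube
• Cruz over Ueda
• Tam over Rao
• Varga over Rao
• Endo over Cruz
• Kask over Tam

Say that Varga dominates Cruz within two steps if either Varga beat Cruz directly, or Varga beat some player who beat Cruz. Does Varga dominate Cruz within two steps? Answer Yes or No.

Varga did not beat Cruz directly.
Varga beat Rao, Lowe, Tam, but each of them lost to Cruz. No two-step path.

No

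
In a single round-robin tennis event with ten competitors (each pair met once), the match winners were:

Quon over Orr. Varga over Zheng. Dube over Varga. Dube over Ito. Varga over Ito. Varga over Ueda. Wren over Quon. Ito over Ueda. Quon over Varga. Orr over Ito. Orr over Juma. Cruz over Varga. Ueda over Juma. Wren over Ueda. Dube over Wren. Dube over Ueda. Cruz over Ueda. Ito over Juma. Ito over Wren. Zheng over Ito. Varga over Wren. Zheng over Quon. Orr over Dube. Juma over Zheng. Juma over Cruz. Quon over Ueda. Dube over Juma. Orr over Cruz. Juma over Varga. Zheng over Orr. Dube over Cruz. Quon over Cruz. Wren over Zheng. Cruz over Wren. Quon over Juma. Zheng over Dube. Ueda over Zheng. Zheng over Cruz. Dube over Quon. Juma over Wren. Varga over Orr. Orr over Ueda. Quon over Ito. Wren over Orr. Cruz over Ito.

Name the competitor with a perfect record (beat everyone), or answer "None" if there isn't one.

None

Highest win total is Dube with 7 (out of 9 possible).
Dube lost to Orr, Zheng, so no competitor went undefeated.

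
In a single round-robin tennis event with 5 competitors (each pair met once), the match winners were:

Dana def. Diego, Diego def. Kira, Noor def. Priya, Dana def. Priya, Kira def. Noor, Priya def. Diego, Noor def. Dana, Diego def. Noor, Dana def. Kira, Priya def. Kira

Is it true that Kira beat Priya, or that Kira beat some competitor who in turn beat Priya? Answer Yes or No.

Yes

Kira did not beat Priya directly.
Kira beat Noor. Of those, Noor beat Priya.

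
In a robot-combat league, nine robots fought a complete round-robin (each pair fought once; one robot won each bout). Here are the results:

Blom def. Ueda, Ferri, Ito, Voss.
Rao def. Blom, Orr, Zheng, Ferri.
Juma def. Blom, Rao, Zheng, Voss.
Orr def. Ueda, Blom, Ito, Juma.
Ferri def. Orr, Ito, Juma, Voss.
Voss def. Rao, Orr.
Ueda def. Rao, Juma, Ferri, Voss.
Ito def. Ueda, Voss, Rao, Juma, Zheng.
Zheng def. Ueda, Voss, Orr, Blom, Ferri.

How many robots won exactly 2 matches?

1

Win totals: Ueda 4, Orr 4, Voss 2, Juma 4, Rao 4, Zheng 5, Ito 5, Blom 4, Ferri 4.
Exactly 2: Voss — 1 robot.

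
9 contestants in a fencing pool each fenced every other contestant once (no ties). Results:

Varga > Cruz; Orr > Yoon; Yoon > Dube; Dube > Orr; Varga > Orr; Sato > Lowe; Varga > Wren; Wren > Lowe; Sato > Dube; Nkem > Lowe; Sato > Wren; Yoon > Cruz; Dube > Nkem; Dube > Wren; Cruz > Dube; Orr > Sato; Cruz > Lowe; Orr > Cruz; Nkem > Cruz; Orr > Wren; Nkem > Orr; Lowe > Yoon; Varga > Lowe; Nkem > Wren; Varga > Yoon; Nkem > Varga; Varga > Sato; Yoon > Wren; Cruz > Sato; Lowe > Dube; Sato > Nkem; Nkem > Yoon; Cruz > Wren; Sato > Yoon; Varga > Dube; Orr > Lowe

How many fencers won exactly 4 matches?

1

Win totals: Nkem 6, Yoon 3, Dube 3, Orr 5, Varga 7, Lowe 2, Wren 1, Cruz 4, Sato 5.
Exactly 4: Cruz — 1 fencer.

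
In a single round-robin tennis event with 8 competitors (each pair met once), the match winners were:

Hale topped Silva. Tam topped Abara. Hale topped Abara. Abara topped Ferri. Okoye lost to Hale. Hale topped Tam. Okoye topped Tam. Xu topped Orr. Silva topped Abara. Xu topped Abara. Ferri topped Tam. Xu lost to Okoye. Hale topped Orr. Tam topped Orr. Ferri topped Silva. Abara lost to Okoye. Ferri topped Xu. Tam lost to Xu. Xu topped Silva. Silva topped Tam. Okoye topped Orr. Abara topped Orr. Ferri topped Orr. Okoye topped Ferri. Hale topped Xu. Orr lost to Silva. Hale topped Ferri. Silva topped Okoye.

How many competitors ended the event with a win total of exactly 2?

2

Win totals: Abara 2, Orr 0, Silva 4, Okoye 5, Tam 2, Ferri 4, Hale 7, Xu 4.
Exactly 2: Abara, Tam — 2 competitors.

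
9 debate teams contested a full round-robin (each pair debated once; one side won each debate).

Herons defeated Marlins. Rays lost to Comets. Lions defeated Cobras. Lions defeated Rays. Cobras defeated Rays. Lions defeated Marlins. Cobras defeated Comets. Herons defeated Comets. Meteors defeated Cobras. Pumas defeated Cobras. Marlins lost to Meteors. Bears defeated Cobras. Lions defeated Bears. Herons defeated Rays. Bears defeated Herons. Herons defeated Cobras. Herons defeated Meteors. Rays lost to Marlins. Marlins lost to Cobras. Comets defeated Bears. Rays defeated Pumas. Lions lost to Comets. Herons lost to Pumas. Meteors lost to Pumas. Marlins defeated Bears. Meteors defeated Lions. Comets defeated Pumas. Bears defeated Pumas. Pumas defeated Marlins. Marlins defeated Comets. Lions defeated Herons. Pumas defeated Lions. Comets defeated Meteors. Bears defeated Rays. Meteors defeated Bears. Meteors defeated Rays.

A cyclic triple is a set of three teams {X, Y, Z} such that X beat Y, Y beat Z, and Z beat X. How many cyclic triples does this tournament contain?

Win totals: Marlins 3, Meteors 5, Pumas 5, Rays 1, Herons 5, Comets 5, Bears 4, Cobras 3, Lions 5.
A team with w wins dominates both others in C(w,2) triples; summing gives 3 + 10 + 10 + 0 + 10 + 10 + 6 + 3 + 10 = 62 transitive triples.
Total triples C(9,3) = 84, so cyclic triples = 84 − 62 = 22.

22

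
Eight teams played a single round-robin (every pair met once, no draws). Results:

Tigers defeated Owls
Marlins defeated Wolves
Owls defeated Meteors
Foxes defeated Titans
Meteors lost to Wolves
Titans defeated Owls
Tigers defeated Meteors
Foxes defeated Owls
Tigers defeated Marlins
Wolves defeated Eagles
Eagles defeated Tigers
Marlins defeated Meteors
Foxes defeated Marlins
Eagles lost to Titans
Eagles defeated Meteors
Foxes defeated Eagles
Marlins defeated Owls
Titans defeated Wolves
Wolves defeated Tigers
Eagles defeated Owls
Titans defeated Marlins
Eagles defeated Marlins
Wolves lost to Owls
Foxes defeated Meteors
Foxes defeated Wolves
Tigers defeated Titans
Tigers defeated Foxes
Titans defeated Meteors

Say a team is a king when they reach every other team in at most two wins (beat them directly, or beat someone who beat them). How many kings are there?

4

Tigers reaches everyone (king).
Titans cannot reach Foxes in two steps.
Meteors cannot reach Tigers, Titans, Marlins, Foxes, Wolves, Owls, Eagles in two steps.
Marlins cannot reach Titans, Foxes in two steps.
Foxes reaches everyone (king).
Wolves reaches everyone (king).
Owls cannot reach Titans, Marlins, Foxes in two steps.
Eagles reaches everyone (king).
Kings: Tigers, Foxes, Wolves, Eagles — 4.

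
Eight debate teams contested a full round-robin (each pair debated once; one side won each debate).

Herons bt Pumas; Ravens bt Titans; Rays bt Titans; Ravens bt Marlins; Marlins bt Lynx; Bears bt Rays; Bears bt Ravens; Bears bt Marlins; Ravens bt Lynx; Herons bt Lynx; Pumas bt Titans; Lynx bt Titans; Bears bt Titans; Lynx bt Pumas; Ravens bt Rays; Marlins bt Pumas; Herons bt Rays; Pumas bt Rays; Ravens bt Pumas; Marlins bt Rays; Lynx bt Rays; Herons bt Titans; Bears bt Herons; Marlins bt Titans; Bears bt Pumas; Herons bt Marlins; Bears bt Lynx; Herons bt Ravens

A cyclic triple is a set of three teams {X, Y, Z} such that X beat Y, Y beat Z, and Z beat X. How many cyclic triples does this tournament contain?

Win totals: Rays 1, Pumas 2, Titans 0, Ravens 5, Lynx 3, Bears 7, Herons 6, Marlins 4.
A team with w wins dominates both others in C(w,2) triples; summing gives 0 + 1 + 0 + 10 + 3 + 21 + 15 + 6 = 56 transitive triples.
Total triples C(8,3) = 56, so cyclic triples = 56 − 56 = 0.

0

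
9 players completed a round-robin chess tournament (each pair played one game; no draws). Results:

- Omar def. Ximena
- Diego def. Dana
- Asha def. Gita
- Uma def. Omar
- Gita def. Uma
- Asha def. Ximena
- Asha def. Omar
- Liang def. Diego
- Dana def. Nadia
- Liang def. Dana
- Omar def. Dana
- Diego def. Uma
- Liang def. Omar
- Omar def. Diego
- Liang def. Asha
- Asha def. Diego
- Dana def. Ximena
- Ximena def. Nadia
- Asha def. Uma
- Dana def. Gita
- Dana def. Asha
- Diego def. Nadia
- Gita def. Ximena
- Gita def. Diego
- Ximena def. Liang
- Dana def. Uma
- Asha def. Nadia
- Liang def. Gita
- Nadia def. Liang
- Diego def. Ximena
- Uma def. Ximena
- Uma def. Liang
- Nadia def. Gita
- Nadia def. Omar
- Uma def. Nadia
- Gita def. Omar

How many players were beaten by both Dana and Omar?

Dana beat: Uma, Asha, Ximena, Nadia, Gita.
Omar beat: Ximena, Diego, Dana.
Both beat: Ximena — 1.

1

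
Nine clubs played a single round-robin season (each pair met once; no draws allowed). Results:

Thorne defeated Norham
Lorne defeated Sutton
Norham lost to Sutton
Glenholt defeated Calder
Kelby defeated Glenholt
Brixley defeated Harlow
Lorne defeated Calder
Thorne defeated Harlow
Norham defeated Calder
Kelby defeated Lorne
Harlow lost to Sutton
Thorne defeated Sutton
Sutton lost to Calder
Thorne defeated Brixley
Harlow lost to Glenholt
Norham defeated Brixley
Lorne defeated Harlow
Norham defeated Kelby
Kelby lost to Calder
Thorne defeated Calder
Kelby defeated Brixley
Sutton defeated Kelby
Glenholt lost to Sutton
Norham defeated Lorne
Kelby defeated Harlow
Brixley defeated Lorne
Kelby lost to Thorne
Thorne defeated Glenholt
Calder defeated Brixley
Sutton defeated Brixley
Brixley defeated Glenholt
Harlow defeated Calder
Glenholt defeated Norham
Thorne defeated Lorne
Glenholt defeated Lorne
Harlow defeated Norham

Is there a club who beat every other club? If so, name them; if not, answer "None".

Thorne has 8 wins out of 8 opponents — a perfect record.

Thorne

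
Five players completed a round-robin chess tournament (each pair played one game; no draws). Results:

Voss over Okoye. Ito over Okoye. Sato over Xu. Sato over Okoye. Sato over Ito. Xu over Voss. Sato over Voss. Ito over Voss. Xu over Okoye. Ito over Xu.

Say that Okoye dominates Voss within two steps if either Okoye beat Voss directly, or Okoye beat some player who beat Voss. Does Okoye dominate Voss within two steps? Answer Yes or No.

Okoye did not beat Voss directly.
Okoye beat no one, so there is no intermediate player.

No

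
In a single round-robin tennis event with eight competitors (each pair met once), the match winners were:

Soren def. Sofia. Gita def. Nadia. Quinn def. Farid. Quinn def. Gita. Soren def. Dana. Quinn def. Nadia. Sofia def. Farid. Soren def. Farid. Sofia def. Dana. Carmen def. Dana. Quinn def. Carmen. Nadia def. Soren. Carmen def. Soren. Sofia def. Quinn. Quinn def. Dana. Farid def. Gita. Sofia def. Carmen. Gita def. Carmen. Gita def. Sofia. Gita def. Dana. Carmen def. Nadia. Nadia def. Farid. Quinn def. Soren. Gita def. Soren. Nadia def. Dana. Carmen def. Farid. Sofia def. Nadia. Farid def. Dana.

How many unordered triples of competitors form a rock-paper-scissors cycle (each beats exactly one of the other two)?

Win totals: Farid 2, Gita 5, Quinn 6, Nadia 3, Dana 0, Sofia 5, Carmen 4, Soren 3.
A competitor with w wins dominates both others in C(w,2) triples; summing gives 1 + 10 + 15 + 3 + 0 + 10 + 6 + 3 = 48 transitive triples.
Total triples C(8,3) = 56, so cyclic triples = 56 − 48 = 8.

8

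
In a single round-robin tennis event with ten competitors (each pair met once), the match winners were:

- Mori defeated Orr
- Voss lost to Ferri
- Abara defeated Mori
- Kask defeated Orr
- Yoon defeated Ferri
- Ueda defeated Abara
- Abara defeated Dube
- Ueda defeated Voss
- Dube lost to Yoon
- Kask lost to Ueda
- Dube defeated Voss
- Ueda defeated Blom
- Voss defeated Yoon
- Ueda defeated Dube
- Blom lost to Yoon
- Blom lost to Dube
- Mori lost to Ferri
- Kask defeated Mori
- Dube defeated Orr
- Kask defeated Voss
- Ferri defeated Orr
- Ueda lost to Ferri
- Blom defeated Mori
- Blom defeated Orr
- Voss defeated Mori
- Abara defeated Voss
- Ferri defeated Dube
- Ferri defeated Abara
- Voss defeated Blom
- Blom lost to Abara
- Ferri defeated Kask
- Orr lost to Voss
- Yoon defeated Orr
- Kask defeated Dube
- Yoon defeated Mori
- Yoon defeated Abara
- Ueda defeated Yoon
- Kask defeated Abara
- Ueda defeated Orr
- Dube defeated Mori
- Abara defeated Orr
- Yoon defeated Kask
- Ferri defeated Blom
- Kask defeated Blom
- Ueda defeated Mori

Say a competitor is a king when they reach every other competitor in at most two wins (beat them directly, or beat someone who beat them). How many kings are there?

Ferri reaches everyone (king).
Mori cannot reach Ferri, Voss, Kask, Abara, Ueda, Blom, Yoon, Dube in two steps.
Voss cannot reach Ueda in two steps.
Kask cannot reach Ferri, Ueda in two steps.
Abara cannot reach Ferri, Kask, Ueda in two steps.
Ueda reaches everyone (king).
Orr cannot reach Ferri, Mori, Voss, Kask, Abara, Ueda, Blom, Yoon, Dube in two steps.
Blom cannot reach Ferri, Voss, Kask, Abara, Ueda, Yoon, Dube in two steps.
Yoon reaches everyone (king).
Dube cannot reach Ferri, Kask, Abara, Ueda in two steps.
Kings: Ferri, Ueda, Yoon — 3.

3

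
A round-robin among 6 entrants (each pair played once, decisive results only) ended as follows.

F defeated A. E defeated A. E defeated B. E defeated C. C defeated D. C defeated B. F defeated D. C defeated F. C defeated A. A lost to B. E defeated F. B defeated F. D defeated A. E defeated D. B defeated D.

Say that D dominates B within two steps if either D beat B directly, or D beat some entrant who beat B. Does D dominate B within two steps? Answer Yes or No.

D did not beat B directly.
D beat A, but each of them lost to B. No two-step path.

No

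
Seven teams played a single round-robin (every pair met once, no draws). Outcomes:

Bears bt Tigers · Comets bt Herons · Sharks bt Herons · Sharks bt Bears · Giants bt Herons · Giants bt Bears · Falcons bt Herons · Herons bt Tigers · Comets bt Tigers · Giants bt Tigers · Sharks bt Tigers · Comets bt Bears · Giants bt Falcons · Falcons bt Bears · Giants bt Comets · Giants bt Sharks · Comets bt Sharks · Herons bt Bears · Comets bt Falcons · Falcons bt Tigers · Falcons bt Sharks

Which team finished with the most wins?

Win totals: Giants 6, Bears 1, Herons 2, Sharks 3, Comets 5, Tigers 0, Falcons 4.
Giants leads with 6 wins (next highest: 5).

Giants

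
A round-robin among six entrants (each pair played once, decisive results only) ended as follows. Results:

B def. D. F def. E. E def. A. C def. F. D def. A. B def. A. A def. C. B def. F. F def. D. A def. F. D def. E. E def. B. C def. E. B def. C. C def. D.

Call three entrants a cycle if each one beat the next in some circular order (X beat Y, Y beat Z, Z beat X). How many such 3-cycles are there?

7

Of the C(6,3) = 20 triples, the cyclic ones are: {A, C, D}; {A, C, E}; {A, D, F}; {A, E, F}; {B, C, E}; {B, D, E}; {B, E, F}.
That is 7.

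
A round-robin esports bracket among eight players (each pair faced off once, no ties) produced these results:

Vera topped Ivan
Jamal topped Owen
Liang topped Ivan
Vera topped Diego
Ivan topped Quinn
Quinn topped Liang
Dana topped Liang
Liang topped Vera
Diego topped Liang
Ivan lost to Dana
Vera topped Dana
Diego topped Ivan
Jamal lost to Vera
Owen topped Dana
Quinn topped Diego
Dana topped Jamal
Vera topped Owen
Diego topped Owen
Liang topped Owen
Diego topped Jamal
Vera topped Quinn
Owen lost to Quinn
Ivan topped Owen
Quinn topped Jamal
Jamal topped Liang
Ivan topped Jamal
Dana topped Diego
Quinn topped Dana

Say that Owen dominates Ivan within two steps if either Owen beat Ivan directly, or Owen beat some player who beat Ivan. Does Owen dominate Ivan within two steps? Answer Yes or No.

Yes

Owen did not beat Ivan directly.
Owen beat Dana. Of those, Dana beat Ivan.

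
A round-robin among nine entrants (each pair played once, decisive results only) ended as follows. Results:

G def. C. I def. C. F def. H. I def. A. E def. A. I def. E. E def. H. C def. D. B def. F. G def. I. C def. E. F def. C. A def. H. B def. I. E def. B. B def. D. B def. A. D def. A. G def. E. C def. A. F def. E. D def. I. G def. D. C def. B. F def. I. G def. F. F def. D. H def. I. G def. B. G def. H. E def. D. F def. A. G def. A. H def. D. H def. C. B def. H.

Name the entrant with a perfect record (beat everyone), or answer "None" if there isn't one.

G

G has 8 wins out of 8 opponents — a perfect record.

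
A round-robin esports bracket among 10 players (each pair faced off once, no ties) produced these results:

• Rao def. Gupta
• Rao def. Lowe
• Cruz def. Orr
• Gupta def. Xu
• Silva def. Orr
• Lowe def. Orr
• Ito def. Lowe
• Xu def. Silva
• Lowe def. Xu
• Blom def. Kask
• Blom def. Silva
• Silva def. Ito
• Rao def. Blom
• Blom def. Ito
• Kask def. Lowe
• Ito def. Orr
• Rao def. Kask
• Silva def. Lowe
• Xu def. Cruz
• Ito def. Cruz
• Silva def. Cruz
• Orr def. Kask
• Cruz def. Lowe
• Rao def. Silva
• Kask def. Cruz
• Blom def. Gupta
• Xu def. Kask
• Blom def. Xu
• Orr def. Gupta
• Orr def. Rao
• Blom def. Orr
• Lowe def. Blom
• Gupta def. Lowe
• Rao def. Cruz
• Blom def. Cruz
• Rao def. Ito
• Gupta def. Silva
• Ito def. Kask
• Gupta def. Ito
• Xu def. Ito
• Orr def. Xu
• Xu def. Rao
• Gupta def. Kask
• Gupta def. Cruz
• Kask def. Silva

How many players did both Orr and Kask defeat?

Orr beat: Rao, Kask, Gupta, Xu.
Kask beat: Cruz, Lowe, Silva.
No one was beaten by both.

0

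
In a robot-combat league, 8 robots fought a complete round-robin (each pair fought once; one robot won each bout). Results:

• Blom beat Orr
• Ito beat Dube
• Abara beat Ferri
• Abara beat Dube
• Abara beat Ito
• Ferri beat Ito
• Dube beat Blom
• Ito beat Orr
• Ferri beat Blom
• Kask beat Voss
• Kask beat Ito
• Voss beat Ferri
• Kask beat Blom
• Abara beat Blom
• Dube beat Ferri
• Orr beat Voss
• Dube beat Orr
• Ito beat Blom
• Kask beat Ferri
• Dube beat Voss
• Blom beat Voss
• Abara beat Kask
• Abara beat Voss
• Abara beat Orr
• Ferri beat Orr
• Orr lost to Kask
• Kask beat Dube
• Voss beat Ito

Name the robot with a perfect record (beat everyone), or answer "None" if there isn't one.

Abara

Abara has 7 wins out of 7 opponents — a perfect record.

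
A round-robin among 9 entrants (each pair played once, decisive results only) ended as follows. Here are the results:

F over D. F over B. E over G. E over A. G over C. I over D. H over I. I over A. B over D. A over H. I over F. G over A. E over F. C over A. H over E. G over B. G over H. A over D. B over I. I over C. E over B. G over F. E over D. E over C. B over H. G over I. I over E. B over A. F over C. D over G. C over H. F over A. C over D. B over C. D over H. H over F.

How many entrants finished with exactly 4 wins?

1

Win totals: A 2, B 5, C 3, D 2, E 6, F 4, G 6, H 3, I 5.
Exactly 4: F — 1 entrant.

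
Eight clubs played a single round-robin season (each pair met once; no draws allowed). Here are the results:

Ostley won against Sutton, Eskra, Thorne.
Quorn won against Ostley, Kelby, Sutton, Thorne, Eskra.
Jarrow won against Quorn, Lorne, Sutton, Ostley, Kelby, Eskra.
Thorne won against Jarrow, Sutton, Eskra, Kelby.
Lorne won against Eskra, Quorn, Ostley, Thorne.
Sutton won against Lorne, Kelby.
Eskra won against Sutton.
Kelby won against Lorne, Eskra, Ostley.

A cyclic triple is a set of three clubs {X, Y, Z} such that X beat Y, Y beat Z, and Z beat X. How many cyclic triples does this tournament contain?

12

Win totals: Lorne 4, Ostley 3, Quorn 5, Kelby 3, Thorne 4, Jarrow 6, Eskra 1, Sutton 2.
A club with w wins dominates both others in C(w,2) triples; summing gives 6 + 3 + 10 + 3 + 6 + 15 + 0 + 1 = 44 transitive triples.
Total triples C(8,3) = 56, so cyclic triples = 56 − 44 = 12.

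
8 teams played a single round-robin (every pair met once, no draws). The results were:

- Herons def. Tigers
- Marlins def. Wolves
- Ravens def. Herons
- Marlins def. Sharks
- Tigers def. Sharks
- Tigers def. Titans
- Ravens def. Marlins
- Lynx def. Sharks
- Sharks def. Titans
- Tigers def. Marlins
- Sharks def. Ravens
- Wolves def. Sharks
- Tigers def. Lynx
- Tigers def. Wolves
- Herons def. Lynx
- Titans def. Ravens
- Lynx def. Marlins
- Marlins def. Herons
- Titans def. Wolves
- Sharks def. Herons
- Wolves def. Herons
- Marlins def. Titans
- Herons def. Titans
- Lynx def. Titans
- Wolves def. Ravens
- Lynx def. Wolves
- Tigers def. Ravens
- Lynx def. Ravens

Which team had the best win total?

Tigers

Win totals: Sharks 3, Tigers 6, Lynx 5, Wolves 3, Titans 2, Marlins 4, Ravens 2, Herons 3.
Tigers leads with 6 wins (next highest: 5).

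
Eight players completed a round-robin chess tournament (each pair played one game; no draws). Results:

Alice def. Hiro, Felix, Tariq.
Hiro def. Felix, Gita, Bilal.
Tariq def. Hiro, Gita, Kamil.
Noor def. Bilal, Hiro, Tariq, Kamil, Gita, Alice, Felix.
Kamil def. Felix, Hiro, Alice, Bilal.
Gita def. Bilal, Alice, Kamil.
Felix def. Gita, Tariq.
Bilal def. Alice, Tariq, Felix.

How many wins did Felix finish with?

Felix's results: beat Gita, Tariq; lost to Noor, Bilal, Alice, Hiro, Kamil.
That is 2 wins.

2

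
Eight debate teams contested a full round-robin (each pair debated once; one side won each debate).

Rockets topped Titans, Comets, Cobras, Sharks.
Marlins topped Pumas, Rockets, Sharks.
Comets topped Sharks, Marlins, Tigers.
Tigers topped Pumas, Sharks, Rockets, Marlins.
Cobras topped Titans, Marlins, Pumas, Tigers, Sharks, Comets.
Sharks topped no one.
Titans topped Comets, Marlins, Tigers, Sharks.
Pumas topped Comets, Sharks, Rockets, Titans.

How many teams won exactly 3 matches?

2

Win totals: Marlins 3, Cobras 6, Comets 3, Tigers 4, Sharks 0, Rockets 4, Titans 4, Pumas 4.
Exactly 3: Marlins, Comets — 2 teams.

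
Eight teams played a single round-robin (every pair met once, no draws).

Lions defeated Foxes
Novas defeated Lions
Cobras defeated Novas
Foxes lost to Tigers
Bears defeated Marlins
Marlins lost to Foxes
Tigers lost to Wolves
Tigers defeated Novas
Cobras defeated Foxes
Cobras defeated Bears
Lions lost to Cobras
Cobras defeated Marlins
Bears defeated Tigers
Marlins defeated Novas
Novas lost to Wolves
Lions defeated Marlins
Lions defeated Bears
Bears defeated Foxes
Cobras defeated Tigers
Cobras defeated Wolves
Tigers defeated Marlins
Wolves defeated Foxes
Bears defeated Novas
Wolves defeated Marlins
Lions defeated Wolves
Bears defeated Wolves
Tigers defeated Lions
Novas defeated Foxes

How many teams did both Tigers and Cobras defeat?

4

Tigers beat: Foxes, Novas, Lions, Marlins.
Cobras beat: Bears, Foxes, Novas, Wolves, Tigers, Lions, Marlins.
Both beat: Foxes, Novas, Lions, Marlins — 4.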